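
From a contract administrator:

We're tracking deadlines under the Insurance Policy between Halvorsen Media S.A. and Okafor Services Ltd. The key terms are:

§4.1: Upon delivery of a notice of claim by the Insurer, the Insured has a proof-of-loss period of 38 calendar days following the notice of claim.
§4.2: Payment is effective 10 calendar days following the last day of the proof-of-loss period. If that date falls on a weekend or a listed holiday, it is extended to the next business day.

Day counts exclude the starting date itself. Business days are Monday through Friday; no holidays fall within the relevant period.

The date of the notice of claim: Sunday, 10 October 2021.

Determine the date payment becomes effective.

29 November 2021

Adding 38 calendar days to 10 October 2021 gives 17 November 2021, which is the last day of the proof-of-loss period.
The date payment becomes effective: 10 calendar days after 17 November 2021 is 27 November 2021. That falls on a Saturday, so it rolls to the next business day, Monday, 29 November 2021.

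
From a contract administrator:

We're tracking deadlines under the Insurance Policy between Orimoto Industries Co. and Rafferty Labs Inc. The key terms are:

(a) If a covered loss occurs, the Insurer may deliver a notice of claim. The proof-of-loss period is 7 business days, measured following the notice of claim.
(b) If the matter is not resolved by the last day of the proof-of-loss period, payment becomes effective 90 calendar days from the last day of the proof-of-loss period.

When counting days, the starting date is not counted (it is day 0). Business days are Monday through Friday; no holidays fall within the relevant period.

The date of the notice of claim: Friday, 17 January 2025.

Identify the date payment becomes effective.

28 April 2025

From Friday, 17 January 2025, 7 business days (Jan 20, Jan 21, Jan 22, Jan 23, Jan 24, Jan 27, Jan 28, skipping weekends) brings us to Tuesday, 28 January 2025, which is the last day of the proof-of-loss period.
The date payment becomes effective: 90 calendar days after 28 January 2025 is 28 April 2025.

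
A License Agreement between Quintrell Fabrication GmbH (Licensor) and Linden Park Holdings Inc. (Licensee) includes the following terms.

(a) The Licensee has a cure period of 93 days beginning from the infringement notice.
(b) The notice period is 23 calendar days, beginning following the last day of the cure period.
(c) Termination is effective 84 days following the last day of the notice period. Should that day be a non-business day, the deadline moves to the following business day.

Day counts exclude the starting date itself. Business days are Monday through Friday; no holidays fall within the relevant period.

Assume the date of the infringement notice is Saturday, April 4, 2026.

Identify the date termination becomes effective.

October 21, 2026

The last day of the cure period: 93 calendar days after April 4, 2026 is July 6, 2026.
The last day of the notice period: 23 calendar days after July 6, 2026 is July 29, 2026.
Adding 84 calendar days to July 29, 2026 gives October 21, 2026, which is the date termination becomes effective. October 21, 2026 is a Wednesday, so no roll-forward applies.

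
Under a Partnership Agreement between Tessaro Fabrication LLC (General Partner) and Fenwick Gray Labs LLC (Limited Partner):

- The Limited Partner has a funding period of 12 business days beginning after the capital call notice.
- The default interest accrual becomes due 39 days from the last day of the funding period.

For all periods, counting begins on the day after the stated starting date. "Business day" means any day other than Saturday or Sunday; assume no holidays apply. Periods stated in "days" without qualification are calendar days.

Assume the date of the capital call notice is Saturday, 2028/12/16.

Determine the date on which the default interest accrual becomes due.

The last day of the funding period: 12 business days after Saturday, 2028/12/16, skipping weekends — Dec 18, Dec 19, Dec 20, Dec 21, …, Dec 29, Jan 1, Jan 2 — lands on Tuesday, 2029/01/02.
The date on which the default interest accrual becomes due: 2029/01/02 + 39 days = 2029/02/10.

2029/02/10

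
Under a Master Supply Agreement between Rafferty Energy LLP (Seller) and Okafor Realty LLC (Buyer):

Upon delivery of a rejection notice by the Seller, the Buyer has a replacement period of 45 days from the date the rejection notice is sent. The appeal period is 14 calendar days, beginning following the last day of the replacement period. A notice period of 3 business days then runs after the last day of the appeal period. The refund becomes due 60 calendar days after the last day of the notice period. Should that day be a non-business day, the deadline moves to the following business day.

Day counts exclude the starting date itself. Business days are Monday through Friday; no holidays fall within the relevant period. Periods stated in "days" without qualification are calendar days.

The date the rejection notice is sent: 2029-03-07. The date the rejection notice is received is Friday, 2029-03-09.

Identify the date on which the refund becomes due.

The last day of the replacement period: 45 calendar days after 2029-03-07 is 2029-04-21.
Adding 14 calendar days to 2029-04-21 gives 2029-05-05, which is the last day of the appeal period.
From Saturday, 2029-05-05, 3 business days (May 7, May 8, May 9, skipping weekends) brings us to Wednesday, 2029-05-09, which is the last day of the notice period.
The date on which the refund becomes due: 60 calendar days after 2029-05-09 is 2029-07-08. That falls on a Sunday, so it rolls to the next business day, Monday, 2029-07-09.

2029-07-09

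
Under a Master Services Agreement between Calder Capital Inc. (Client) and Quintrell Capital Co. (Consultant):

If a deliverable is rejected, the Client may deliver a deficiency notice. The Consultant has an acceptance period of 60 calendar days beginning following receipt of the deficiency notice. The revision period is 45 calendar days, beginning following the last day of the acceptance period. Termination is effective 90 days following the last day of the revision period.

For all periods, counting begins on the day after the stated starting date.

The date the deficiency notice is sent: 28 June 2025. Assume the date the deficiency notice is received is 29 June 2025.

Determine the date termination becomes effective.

10 January 2026

The last day of the acceptance period: 29 June 2025 + 60 days = 28 August 2025.
The last day of the revision period: 45 calendar days after 28 August 2025 is 12 October 2025.
The date termination becomes effective: 12 October 2025 + 90 days = 10 January 2026.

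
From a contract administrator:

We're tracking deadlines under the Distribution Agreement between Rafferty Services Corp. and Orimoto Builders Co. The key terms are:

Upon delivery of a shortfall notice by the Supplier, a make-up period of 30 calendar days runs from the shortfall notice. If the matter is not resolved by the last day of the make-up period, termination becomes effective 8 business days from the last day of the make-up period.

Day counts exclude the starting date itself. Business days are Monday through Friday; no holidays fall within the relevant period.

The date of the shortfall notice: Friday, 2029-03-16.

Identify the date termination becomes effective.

2029-04-25

The last day of the make-up period: 2029-03-16 + 30 days = 2029-04-15.
The date termination becomes effective: counting 8 business days from Sunday, 2029-04-15 (Apr 16, Apr 17, Apr 18, Apr 19, Apr 20, Apr 23, Apr 24, Apr 25, skipping weekends) reaches Wednesday, 2029-04-25.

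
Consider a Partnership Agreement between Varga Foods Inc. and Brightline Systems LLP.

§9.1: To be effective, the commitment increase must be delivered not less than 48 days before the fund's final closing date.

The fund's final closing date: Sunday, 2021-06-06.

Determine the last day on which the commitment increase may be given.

2021-06-06 minus 48 days is 2021-04-19.

2021-04-19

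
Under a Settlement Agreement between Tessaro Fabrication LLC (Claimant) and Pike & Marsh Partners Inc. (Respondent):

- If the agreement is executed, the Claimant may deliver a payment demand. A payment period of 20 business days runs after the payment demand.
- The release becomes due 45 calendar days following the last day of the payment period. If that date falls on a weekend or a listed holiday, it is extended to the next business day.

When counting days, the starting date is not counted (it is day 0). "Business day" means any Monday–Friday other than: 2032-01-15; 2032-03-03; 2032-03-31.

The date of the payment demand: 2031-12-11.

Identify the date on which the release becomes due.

The last day of the payment period: counting 20 business days from Thursday, 2031-12-11 (Dec 12, Dec 15, Dec 16, Dec 17, …, Jan 6, Jan 7, Jan 8, skipping weekends) reaches Thursday, 2032-01-08.
The date on which the release becomes due: 45 calendar days after 2032-01-08 is 2032-02-22. That falls on a Sunday, so it rolls to the next business day, Monday, 2032-02-23.

2032-02-23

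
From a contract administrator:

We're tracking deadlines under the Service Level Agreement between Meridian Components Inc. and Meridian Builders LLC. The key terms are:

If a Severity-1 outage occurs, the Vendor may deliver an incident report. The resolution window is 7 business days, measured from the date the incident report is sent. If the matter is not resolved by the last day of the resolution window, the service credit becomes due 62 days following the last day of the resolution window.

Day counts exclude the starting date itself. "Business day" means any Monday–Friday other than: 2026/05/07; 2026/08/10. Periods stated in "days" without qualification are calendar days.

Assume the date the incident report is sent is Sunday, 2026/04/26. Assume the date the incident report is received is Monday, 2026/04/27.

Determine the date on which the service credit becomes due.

The last day of the resolution window: 7 business days after Sunday, 2026/04/26, skipping weekends — Apr 27, Apr 28, Apr 29, Apr 30, May 1, May 4, May 5 — lands on Tuesday, 2026/05/05.
The date on which the service credit becomes due: 2026/05/05 + 62 days = 2026/07/06.

2026/07/06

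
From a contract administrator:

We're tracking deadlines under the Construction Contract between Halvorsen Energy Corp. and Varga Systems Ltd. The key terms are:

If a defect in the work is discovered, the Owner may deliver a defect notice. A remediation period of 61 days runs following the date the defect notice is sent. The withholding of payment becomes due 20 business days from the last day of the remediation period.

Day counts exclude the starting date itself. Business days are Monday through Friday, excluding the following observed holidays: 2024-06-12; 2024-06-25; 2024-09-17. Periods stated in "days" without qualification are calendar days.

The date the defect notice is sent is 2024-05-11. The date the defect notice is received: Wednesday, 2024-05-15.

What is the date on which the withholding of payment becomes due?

The last day of the remediation period: 2024-05-11 + 61 days = 2024-07-11.
The date on which the withholding of payment becomes due: 20 business days after Thursday, 2024-07-11, skipping weekends — Jul 12, Jul 15, Jul 16, Jul 17, …, Aug 6, Aug 7, Aug 8 — lands on Thursday, 2024-08-08.

2024-08-08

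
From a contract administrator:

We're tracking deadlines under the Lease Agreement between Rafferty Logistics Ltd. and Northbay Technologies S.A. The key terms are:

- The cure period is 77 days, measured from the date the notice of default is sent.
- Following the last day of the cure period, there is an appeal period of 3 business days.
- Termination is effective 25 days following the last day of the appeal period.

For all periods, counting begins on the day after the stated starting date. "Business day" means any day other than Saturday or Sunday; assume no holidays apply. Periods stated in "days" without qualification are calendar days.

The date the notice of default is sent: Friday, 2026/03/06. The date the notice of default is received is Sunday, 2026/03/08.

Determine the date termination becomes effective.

The last day of the cure period: 2026/03/06 + 77 days = 2026/05/22.
The last day of the appeal period: counting 3 business days from Friday, 2026/05/22 (May 25, May 26, May 27, skipping weekends) reaches Wednesday, 2026/05/27.
The date termination becomes effective: 25 calendar days after 2026/05/27 is 2026/06/21.

2026/06/21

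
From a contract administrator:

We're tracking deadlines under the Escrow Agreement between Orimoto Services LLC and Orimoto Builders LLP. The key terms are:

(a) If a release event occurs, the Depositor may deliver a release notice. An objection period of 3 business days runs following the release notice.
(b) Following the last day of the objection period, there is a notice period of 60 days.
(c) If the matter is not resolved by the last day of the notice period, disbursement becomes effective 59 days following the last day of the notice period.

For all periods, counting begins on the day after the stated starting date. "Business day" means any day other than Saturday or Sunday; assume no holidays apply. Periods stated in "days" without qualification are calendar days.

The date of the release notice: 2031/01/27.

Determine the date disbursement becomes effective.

The last day of the objection period: counting 3 business days from Monday, 2031/01/27 (Jan 28, Jan 29, Jan 30, skipping weekends) reaches Thursday, 2031/01/30.
The last day of the notice period: 60 calendar days after 2031/01/30 is 2031/03/31.
The date disbursement becomes effective: 59 calendar days after 2031/03/31 is 2031/05/29.

2031/05/29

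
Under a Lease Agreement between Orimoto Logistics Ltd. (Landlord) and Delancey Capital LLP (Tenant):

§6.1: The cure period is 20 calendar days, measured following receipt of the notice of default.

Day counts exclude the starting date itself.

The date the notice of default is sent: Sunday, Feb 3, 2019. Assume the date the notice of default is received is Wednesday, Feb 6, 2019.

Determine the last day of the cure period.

The last day of the cure period: Feb 6, 2019 + 20 days = Feb 26, 2019.

Feb 26, 2019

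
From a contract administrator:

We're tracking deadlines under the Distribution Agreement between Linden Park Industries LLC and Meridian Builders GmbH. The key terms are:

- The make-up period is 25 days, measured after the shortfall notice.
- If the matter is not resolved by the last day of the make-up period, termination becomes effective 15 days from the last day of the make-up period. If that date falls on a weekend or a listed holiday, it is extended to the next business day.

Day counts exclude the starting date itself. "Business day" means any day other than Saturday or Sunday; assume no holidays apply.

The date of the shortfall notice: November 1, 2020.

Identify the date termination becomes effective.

December 11, 2020

The last day of the make-up period: November 1, 2020 + 25 days = November 26, 2020.
The date termination becomes effective: 15 calendar days after November 26, 2020 is December 11, 2020. December 11, 2020 is a Friday, so no roll-forward applies.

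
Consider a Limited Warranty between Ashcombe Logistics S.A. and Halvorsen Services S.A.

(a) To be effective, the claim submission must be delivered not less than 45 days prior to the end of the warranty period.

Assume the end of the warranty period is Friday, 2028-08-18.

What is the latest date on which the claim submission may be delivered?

2028-08-18 minus 45 days is 2028-07-04.

2028-07-04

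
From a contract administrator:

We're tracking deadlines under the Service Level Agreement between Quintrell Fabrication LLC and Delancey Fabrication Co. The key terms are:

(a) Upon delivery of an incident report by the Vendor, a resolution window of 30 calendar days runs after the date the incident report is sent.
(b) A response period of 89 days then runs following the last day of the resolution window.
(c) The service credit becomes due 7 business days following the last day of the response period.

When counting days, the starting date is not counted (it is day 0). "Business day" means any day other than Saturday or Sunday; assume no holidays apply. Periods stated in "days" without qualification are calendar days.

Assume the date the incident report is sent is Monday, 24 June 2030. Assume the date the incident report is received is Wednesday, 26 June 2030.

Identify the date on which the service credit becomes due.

Adding 30 calendar days to 24 June 2030 gives 24 July 2030, which is the last day of the resolution window.
The last day of the response period: 89 calendar days after 24 July 2030 is 21 October 2030.
The date on which the service credit becomes due: counting 7 business days from Monday, 21 October 2030 (Oct 22, Oct 23, Oct 24, Oct 25, Oct 28, Oct 29, Oct 30, skipping weekends) reaches Wednesday, 30 October 2030.

30 October 2030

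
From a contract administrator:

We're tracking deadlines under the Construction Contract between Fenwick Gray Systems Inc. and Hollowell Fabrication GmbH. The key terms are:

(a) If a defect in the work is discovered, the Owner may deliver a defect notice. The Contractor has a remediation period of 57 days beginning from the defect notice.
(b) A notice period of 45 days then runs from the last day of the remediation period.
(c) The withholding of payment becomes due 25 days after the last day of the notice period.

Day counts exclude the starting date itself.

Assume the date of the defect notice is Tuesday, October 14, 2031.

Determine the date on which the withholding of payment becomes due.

February 18, 2032

The last day of the remediation period: October 14, 2031 + 57 days = December 10, 2031.
The last day of the notice period: December 10, 2031 + 45 days = January 24, 2032.
The date on which the withholding of payment becomes due: January 24, 2032 + 25 days = February 18, 2032.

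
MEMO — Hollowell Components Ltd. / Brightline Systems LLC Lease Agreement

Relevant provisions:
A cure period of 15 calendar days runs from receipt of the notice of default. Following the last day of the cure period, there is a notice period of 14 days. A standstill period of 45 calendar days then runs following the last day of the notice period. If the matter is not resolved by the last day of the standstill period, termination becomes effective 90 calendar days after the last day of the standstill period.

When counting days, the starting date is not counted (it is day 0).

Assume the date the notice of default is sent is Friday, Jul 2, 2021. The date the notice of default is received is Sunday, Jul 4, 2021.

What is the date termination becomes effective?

Dec 15, 2021

The last day of the cure period: Jul 4, 2021 + 15 days = Jul 19, 2021.
Adding 14 calendar days to Jul 19, 2021 gives Aug 2, 2021, which is the last day of the notice period.
The last day of the standstill period: Aug 2, 2021 + 45 days = Sep 16, 2021.
The date termination becomes effective: 90 calendar days after Sep 16, 2021 is Dec 15, 2021.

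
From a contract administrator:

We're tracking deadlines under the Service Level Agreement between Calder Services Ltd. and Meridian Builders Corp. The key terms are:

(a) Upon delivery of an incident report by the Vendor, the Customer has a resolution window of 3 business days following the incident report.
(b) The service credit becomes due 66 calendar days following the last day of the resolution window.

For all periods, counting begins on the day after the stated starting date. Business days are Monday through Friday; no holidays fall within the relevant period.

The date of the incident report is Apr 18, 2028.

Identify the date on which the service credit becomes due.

The last day of the resolution window: counting 3 business days from Tuesday, Apr 18, 2028 (Apr 19, Apr 20, Apr 21, skipping weekends) reaches Friday, Apr 21, 2028.
Adding 66 calendar days to Apr 21, 2028 gives Jun 26, 2028, which is the date on which the service credit becomes due.

Jun 26, 2028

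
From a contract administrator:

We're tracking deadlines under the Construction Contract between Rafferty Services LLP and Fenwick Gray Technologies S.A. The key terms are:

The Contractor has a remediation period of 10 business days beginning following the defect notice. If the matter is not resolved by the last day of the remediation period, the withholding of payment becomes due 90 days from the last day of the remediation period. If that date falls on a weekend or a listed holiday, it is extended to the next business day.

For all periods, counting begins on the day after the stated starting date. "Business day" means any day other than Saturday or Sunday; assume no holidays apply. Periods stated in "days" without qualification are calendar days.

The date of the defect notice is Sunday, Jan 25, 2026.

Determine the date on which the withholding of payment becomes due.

The last day of the remediation period: 10 business days after Sunday, Jan 25, 2026, skipping weekends — Jan 26, Jan 27, Jan 28, Jan 29, Jan 30, Feb 2, Feb 3, Feb 4, Feb 5, Feb 6 — lands on Friday, Feb 6, 2026.
Adding 90 calendar days to Feb 6, 2026 gives May 7, 2026, which is the date on which the withholding of payment becomes due. May 7, 2026 is a Thursday, so no roll-forward applies.

May 7, 2026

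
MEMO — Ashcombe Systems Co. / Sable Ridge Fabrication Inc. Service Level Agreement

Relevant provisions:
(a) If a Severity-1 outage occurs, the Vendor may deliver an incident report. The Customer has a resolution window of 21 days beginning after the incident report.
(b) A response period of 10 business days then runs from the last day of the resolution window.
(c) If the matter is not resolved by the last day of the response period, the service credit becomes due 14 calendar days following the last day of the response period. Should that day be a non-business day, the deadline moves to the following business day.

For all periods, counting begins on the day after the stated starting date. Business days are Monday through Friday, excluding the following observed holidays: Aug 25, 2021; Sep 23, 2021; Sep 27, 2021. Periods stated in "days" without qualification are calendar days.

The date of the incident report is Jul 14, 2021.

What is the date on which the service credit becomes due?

Sep 1, 2021

Adding 21 calendar days to Jul 14, 2021 gives Aug 4, 2021, which is the last day of the resolution window.
The last day of the response period: 10 business days after Wednesday, Aug 4, 2021, skipping weekends — Aug 5, Aug 6, Aug 9, Aug 10, Aug 11, Aug 12, Aug 13, Aug 16, Aug 17, Aug 18 — lands on Wednesday, Aug 18, 2021.
The date on which the service credit becomes due: 14 calendar days after Aug 18, 2021 is Sep 1, 2021. Sep 1, 2021 is a Wednesday and is not a listed holiday, so no roll-forward applies.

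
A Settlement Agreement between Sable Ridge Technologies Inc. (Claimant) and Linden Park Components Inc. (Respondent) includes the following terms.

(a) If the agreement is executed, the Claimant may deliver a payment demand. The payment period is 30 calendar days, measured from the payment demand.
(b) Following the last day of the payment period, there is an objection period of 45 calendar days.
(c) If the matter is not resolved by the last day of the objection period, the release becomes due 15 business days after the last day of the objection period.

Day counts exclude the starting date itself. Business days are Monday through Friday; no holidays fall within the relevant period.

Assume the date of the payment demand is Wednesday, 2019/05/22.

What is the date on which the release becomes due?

2019/08/26

The last day of the payment period: 2019/05/22 + 30 days = 2019/06/21.
The last day of the objection period: 2019/06/21 + 45 days = 2019/08/05.
The date on which the release becomes due: counting 15 business days from Monday, 2019/08/05 (Aug 6, Aug 7, Aug 8, Aug 9, …, Aug 22, Aug 23, Aug 26, skipping weekends) reaches Monday, 2019/08/26.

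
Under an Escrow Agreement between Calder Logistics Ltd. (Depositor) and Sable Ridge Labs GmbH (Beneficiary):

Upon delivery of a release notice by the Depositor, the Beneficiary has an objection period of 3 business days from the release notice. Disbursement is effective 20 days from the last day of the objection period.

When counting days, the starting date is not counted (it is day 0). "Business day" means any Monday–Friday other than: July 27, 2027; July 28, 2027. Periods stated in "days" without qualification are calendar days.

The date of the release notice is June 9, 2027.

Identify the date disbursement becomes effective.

July 4, 2027

The last day of the objection period: counting 3 business days from Wednesday, June 9, 2027 (Jun 10, Jun 11, Jun 14, skipping weekends) reaches Monday, June 14, 2027.
The date disbursement becomes effective: June 14, 2027 + 20 days = July 4, 2027.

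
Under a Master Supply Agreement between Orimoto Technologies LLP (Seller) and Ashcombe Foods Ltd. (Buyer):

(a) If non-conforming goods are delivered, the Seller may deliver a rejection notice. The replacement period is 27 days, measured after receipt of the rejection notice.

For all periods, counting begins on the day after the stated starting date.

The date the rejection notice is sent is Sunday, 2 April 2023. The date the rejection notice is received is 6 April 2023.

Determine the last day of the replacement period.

3 May 2023

The last day of the replacement period: 27 calendar days after 6 April 2023 is 3 May 2023.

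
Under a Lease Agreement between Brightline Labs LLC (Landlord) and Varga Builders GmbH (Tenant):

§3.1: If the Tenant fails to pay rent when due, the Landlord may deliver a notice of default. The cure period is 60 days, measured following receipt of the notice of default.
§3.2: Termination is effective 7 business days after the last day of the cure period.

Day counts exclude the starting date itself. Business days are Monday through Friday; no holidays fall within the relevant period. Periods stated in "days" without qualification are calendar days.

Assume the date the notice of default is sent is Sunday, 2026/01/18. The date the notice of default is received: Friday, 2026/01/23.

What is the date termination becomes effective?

Adding 60 calendar days to 2026/01/23 gives 2026/03/24, which is the last day of the cure period.
The date termination becomes effective: counting 7 business days from Tuesday, 2026/03/24 (Mar 25, Mar 26, Mar 27, Mar 30, Mar 31, Apr 1, Apr 2, skipping weekends) reaches Thursday, 2026/04/02.

2026/04/02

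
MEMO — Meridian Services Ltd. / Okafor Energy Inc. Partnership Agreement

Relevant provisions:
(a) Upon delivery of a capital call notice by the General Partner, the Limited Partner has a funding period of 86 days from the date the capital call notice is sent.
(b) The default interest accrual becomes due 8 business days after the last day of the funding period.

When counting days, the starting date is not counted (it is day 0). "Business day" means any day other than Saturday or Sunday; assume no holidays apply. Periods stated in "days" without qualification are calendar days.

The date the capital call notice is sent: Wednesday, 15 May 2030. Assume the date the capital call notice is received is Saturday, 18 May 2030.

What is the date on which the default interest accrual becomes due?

Adding 86 calendar days to 15 May 2030 gives 9 August 2030, which is the last day of the funding period.
The date on which the default interest accrual becomes due: 8 business days after Friday, 9 August 2030, skipping weekends — Aug 12, Aug 13, Aug 14, Aug 15, Aug 16, Aug 19, Aug 20, Aug 21 — lands on Wednesday, 21 August 2030.

21 August 2030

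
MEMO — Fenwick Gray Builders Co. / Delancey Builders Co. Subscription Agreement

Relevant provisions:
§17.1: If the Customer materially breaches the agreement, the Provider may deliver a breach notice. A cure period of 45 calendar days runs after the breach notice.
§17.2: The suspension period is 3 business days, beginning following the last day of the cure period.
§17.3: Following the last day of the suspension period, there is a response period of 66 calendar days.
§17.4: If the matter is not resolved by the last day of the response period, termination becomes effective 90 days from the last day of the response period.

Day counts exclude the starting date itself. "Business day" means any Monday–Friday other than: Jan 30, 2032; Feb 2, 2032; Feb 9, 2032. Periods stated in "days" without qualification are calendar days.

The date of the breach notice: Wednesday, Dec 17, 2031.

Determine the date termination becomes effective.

Jul 10, 2032

The last day of the cure period: Dec 17, 2031 + 45 days = Jan 31, 2032.
From Saturday, Jan 31, 2032, 3 business days (Feb 3, Feb 4, Feb 5, skipping weekends and the listed holiday on Feb 2) brings us to Thursday, Feb 5, 2032, which is the last day of the suspension period.
Adding 66 calendar days to Feb 5, 2032 gives Apr 11, 2032, which is the last day of the response period.
The date termination becomes effective: Apr 11, 2032 + 90 days = Jul 10, 2032.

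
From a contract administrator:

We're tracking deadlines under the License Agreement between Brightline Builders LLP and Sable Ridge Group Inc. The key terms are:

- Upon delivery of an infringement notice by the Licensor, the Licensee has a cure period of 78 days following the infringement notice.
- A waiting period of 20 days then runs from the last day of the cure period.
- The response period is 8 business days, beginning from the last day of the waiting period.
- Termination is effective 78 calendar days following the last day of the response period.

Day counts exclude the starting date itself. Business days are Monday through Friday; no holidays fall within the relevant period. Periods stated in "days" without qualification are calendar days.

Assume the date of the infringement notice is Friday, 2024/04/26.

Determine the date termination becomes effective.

2024/10/31

The last day of the cure period: 78 calendar days after 2024/04/26 is 2024/07/13.
Adding 20 calendar days to 2024/07/13 gives 2024/08/02, which is the last day of the waiting period.
The last day of the response period: 8 business days after Friday, 2024/08/02, skipping weekends — Aug 5, Aug 6, Aug 7, Aug 8, Aug 9, Aug 12, Aug 13, Aug 14 — lands on Wednesday, 2024/08/14.
The date termination becomes effective: 78 calendar days after 2024/08/14 is 2024/10/31.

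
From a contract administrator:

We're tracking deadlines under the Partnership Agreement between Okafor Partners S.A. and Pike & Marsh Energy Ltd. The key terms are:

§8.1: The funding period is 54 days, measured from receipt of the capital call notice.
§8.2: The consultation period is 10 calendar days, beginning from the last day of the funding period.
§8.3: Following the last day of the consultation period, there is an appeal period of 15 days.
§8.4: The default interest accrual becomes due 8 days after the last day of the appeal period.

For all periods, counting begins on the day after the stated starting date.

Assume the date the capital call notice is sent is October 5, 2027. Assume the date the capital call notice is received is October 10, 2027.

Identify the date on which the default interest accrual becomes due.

The last day of the funding period: 54 calendar days after October 10, 2027 is December 3, 2027.
The last day of the consultation period: 10 calendar days after December 3, 2027 is December 13, 2027.
The last day of the appeal period: 15 calendar days after December 13, 2027 is December 28, 2027.
The date on which the default interest accrual becomes due: December 28, 2027 + 8 days = January 5, 2028.

January 5, 2028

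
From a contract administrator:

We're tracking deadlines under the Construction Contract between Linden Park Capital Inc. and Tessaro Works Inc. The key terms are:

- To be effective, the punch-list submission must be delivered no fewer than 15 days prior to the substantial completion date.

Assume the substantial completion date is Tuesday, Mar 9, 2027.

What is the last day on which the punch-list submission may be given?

Mar 9, 2027 minus 15 days is Feb 22, 2027.

Feb 22, 2027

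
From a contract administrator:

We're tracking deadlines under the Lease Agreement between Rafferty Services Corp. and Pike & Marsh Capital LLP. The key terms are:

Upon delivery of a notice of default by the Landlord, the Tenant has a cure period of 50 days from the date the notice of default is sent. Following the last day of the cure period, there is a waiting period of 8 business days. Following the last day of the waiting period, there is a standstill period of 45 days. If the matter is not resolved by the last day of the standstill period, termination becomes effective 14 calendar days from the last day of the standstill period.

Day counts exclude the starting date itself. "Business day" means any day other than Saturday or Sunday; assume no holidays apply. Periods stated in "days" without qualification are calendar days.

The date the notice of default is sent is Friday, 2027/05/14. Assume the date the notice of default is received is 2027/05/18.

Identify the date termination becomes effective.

The last day of the cure period: 50 calendar days after 2027/05/14 is 2027/07/03.
From Saturday, 2027/07/03, 8 business days (Jul 5, Jul 6, Jul 7, Jul 8, Jul 9, Jul 12, Jul 13, Jul 14, skipping weekends) brings us to Wednesday, 2027/07/14, which is the last day of the waiting period.
Adding 45 calendar days to 2027/07/14 gives 2027/08/28, which is the last day of the standstill period.
Adding 14 calendar days to 2027/08/28 gives 2027/09/11, which is the date termination becomes effective.

2027/09/11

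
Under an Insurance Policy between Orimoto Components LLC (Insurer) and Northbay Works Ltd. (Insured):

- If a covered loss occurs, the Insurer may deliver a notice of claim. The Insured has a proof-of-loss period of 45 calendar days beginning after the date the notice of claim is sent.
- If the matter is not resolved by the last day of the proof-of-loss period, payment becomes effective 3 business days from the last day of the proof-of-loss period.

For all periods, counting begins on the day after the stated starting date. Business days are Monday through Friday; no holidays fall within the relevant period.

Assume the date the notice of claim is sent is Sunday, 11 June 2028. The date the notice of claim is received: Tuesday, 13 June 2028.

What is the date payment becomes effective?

The last day of the proof-of-loss period: 45 calendar days after 11 June 2028 is 26 July 2028.
The date payment becomes effective: counting 3 business days from Wednesday, 26 July 2028 (Jul 27, Jul 28, Jul 31, skipping weekends) reaches Monday, 31 July 2028.

31 July 2028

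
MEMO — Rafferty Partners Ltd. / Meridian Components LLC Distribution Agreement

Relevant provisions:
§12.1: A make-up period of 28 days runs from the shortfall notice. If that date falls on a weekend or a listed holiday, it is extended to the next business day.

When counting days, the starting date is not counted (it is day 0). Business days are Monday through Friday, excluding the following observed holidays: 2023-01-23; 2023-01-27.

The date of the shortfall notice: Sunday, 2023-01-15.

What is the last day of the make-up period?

2023-02-13

The last day of the make-up period: 28 calendar days after 2023-01-15 is 2023-02-12. That falls on a Sunday, so it rolls to the next business day, Monday, 2023-02-13.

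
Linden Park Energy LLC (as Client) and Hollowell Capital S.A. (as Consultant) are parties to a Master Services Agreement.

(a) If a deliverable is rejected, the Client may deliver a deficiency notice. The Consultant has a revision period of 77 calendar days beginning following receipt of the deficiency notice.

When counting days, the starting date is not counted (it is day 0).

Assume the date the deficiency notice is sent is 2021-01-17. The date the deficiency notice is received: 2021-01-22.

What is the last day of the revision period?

The last day of the revision period: 77 calendar days after 2021-01-22 is 2021-04-09.

2021-04-09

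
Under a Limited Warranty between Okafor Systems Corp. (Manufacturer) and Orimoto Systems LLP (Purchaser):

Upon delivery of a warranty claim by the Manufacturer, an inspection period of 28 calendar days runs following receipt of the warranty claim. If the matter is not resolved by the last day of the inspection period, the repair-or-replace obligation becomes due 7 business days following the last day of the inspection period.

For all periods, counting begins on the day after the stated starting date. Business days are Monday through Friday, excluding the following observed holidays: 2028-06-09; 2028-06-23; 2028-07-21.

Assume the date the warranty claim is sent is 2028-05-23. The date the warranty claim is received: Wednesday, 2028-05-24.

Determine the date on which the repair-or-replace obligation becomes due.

The last day of the inspection period: 28 calendar days after 2028-05-24 is 2028-06-21.
From Wednesday, 2028-06-21, 7 business days (Jun 22, Jun 26, Jun 27, Jun 28, Jun 29, Jun 30, Jul 3, skipping weekends and the listed holiday on Jun 23) brings us to Monday, 2028-07-03, which is the date on which the repair-or-replace obligation becomes due.

2028-07-03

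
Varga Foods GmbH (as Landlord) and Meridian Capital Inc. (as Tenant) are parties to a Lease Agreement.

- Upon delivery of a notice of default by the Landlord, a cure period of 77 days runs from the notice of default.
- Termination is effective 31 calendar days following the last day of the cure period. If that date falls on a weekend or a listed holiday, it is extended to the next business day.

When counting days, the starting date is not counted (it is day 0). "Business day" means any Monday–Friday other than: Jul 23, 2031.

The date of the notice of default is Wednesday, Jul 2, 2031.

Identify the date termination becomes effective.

The last day of the cure period: 77 calendar days after Jul 2, 2031 is Sep 17, 2031.
The date termination becomes effective: Sep 17, 2031 + 31 days = Oct 18, 2031. That falls on a Saturday, so it rolls to the next business day, Monday, Oct 20, 2031.

Oct 20, 2031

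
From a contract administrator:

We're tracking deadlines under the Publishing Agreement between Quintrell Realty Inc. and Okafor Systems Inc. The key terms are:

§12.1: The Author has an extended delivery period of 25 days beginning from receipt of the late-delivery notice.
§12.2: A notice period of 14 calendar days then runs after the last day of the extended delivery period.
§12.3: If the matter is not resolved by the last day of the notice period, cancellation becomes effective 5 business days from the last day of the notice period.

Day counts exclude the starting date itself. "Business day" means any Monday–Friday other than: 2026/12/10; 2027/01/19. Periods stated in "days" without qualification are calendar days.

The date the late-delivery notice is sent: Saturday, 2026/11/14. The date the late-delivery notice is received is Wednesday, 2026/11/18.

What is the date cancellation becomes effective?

The last day of the extended delivery period: 25 calendar days after 2026/11/18 is 2026/12/13.
The last day of the notice period: 2026/12/13 + 14 days = 2026/12/27.
The date cancellation becomes effective: counting 5 business days from Sunday, 2026/12/27 (Dec 28, Dec 29, Dec 30, Dec 31, Jan 1, skipping weekends) reaches Friday, 2027/01/01.

2027/01/01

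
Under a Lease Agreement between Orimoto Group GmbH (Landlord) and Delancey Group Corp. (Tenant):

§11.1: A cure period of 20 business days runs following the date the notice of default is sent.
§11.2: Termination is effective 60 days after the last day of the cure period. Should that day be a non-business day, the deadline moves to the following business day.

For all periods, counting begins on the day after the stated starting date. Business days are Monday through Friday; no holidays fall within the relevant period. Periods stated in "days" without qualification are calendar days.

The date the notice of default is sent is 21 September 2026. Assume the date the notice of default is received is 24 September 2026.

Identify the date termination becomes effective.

18 December 2026

The last day of the cure period: 20 business days after Monday, 21 September 2026, skipping weekends — Sep 22, Sep 23, Sep 24, Sep 25, …, Oct 15, Oct 16, Oct 19 — lands on Monday, 19 October 2026.
Adding 60 calendar days to 19 October 2026 gives 18 December 2026, which is the date termination becomes effective. 18 December 2026 is a Friday, so no roll-forward applies.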